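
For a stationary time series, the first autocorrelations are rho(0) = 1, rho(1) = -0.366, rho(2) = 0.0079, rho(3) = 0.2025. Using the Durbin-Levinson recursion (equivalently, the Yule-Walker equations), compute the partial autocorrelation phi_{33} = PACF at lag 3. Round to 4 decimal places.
\phi_{33} = 0.1799

The PACF at lag k is phi_{kk}, the last component of the solution
to the Yule-Walker system G_k phi = r_k where
  (G_k)_{ij} = rho(|i - j|), (r_k)_i = rho(i), i,j = 1..k.
Equivalently, Durbin-Levinson gives phi_{kk} iteratively:
  phi_{11} = rho(1)
  phi_{kk} = [rho(k) - sum_{j=1..k-1} phi_{k-1,j} rho(k-j)]
            / [1 - sum_{j=1..k-1} phi_{k-1,j} rho(j)],
  phi_{k,j} = phi_{k-1,j} - phi_{kk} phi_{k-1,k-j},  j = 1..k-1.
Step k = 1:
  phi_11 = rho(1) = -0.366.
Step k = 2:
  phi_22 = [rho(2) - phi_11 rho(1)] / [1 - phi_11 rho(1)] = [0.0079 - (-0.366)(-0.366)] / [1 - (-0.366)(-0.366)]
         = -0.126056 / 0.866044 = -0.145554.
  Update: phi_21 = phi_11 - phi_22 phi_11 = -0.366 - (-0.145554)(-0.366) = -0.419273.
Step k = 3:
  phi_33 = [rho(3) - phi_21 rho(2) - phi_22 rho(1)] / [1 - phi_21 rho(1) - phi_22 rho(2)]
    numerator   = 0.2025 - (-0.419273)(0.0079) - (-0.145554)(-0.366) = 0.15253956
    denominator = 1 - (-0.419273)(-0.366) - (-0.145554)(0.0079) = 0.84769607
  phi_33 = 0.15253956 / 0.84769607 = 0.1799.
Therefore phi_{33} = 0.1799.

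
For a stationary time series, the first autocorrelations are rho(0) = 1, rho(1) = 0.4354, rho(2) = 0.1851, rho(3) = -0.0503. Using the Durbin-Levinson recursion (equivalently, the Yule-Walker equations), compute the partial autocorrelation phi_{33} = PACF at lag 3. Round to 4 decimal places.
\phi_{33} = -0.1591

The PACF at lag k is phi_{kk}, the last component of the solution
to the Yule-Walker system G_k phi = r_k where
  (G_k)_{ij} = rho(|i - j|), (r_k)_i = rho(i), i,j = 1..k.
Equivalently, Durbin-Levinson gives phi_{kk} iteratively:
  phi_{11} = rho(1)
  phi_{kk} = [rho(k) - sum_{j=1..k-1} phi_{k-1,j} rho(k-j)]
            / [1 - sum_{j=1..k-1} phi_{k-1,j} rho(j)],
  phi_{k,j} = phi_{k-1,j} - phi_{kk} phi_{k-1,k-j},  j = 1..k-1.
Step k = 1:
  phi_11 = rho(1) = 0.4354.
Step k = 2:
  phi_22 = [rho(2) - phi_11 rho(1)] / [1 - phi_11 rho(1)] = [0.1851 - (0.4354)(0.4354)] / [1 - (0.4354)(0.4354)]
         = -0.00447316 / 0.81042684 = -0.00552.
  Update: phi_21 = phi_11 - phi_22 phi_11 = 0.4354 - (-0.00552)(0.4354) = 0.437803.
Step k = 3:
  phi_33 = [rho(3) - phi_21 rho(2) - phi_22 rho(1)] / [1 - phi_21 rho(1) - phi_22 rho(2)]
    numerator   = -0.0503 - (0.437803)(0.1851) - (-0.00552)(0.4354) = -0.12893418
    denominator = 1 - (0.437803)(0.4354) - (-0.00552)(0.1851) = 0.81040215
  phi_33 = -0.12893418 / 0.81040215 = -0.1591.
Therefore phi_{33} = -0.1591.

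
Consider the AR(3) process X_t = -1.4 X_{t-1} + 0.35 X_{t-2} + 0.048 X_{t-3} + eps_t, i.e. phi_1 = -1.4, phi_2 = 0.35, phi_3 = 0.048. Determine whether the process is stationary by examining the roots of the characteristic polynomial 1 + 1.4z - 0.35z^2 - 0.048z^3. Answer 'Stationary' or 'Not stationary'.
\text{Not stationary}

The AR(p) characteristic polynomial is P(z) = 1 + 1.4z - 0.35z^2 - 0.048z^3.
Stationarity requires all roots to lie outside the unit circle, i.e. |z| > 1 for every root.
Degree 3: look for a simple real root z0 first, then factor out (1 - z/z0) and solve the remaining quadratic.
Testing z0 = -0.625: P(-0.625) = 1 + (1.4)(-0.625) + (-0.35)(-0.625)^2 + (-0.048)(-0.625)^3
  = 1 + (-0.875) + (-0.136719) + (0.011719) = 0.  So z_0 = -0.625 is a root, |z_0| = 0.625.
Divide out the factor (1 + 1.6 z) = (1 - z/z0) (since 1/z0 = -1.6):
  P(z) = (1 + 1.6 z)(1 + (-0.2) z + (-0.03) z^2)
  [check: z-coef -0.2 - (-1.6) = 1.4; z^2-coef -0.03 - (-1.6)(-0.2) = -0.35; z^3-coef -(-1.6)(-0.03) = -0.048.]
Remaining roots from the quadratic factor 1 + (-0.2) z + (-0.03) z^2:
  Set 1 + (-0.2) z + (-0.03) z^2 = 0, i.e. a z^2 + b z + c = 0 with a = -0.03, b = -0.2, c = 1.
  Discriminant D = b^2 - 4ac = (-0.2)^2 - 4*(-0.03)*1 = 0.04 - (-0.12) = 0.16.
  D >= 0, so the roots are real: z = (-b +/- sqrt(D)) / (2a) = (0.2 +/- 0.4) / (-0.06).
    z_1 = (0.2 + 0.4) / (-0.06) = -10,   |z_1| = 10.
    z_2 = (0.2 - 0.4) / (-0.06) = 3.3333,   |z_2| = 3.3333.
Moduli of all roots: 0.6250, 10.0000, 3.3333.
All moduli strictly greater than 1? No.
Verdict: Not stationary.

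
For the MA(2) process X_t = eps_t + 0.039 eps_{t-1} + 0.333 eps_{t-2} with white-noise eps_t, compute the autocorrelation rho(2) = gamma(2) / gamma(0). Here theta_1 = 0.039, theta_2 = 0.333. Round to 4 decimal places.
\rho(2) = 0.2994

For an MA(q) process with theta_0 = 1, the autocovariance is
  gamma(k) = sigma^2 * sum_{i=0..q-k} theta_i * theta_{i+k},
and rho(k) = gamma(k) / gamma(0). Sigma^2 cancels.
  numerator   = (1)*(0.333) = 0.333.
  denominator = (1)^2 + (0.039)^2 + (0.333)^2 = 1.11241.
  rho(2) = 0.333 / 1.11241 = 0.2994.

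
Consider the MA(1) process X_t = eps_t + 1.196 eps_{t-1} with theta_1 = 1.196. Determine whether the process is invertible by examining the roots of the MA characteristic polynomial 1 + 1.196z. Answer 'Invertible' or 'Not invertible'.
\text{Not invertible}

The MA(q) characteristic polynomial is P(z) = 1 + 1.196z.
Invertibility requires all roots to lie outside the unit circle, i.e. |z| > 1 for every root.
This is linear in z: 1 + (1.196) z = 0  =>  z = -1/(1.196) = -0.83612,  |z| = 0.83612.
Moduli of all roots: 0.8361.
All moduli strictly greater than 1? No.
Verdict: Not invertible.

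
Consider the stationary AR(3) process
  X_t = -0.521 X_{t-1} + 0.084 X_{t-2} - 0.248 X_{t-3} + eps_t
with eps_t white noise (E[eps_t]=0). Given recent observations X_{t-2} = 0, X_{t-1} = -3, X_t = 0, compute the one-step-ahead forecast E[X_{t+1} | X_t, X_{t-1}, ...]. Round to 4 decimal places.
E[X_{t+1} \mid \mathcal F_t] = -0.2520

For an AR(p) model X_t = c + sum_i phi_i X_{t-i} + eps_t, the
one-step-ahead conditional mean is
  E[X_{t+1} | X_t, ...] = c + sum_i phi_i X_{t+1-i}.
Substitute known values:
  E[X_{t+1} | ...] = (-0.521) * (0) + (0.084) * (-3) + (-0.248) * (0)
                   = -0.2520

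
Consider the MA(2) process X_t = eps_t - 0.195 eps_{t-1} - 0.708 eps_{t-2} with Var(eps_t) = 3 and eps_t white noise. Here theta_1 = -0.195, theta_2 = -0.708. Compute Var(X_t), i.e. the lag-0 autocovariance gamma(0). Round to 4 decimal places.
\gamma(0) = 4.6179

For an MA(q) process X_t = eps_t + sum_i theta_i eps_{t-i} with
Var(eps_t) = sigma^2, the variance is
  gamma(0) = sigma^2 * (1 + sum_i theta_i^2).
  sum_i theta_i^2 = (-0.195)^2 + (-0.708)^2 = 0.038025 + 0.501264 = 0.539289.
  gamma(0) = 3 * (1 + 0.539289) = 3 * 1.539289 = 4.617867, which rounds to 4.6179.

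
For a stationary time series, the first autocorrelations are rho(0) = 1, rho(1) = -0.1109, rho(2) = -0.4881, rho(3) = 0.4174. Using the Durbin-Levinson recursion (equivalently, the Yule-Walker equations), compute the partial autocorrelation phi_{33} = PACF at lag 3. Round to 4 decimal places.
\phi_{33} = 0.3809

The PACF at lag k is phi_{kk}, the last component of the solution
to the Yule-Walker system G_k phi = r_k where
  (G_k)_{ij} = rho(|i - j|), (r_k)_i = rho(i), i,j = 1..k.
Equivalently, Durbin-Levinson gives phi_{kk} iteratively:
  phi_{11} = rho(1)
  phi_{kk} = [rho(k) - sum_{j=1..k-1} phi_{k-1,j} rho(k-j)]
            / [1 - sum_{j=1..k-1} phi_{k-1,j} rho(j)],
  phi_{k,j} = phi_{k-1,j} - phi_{kk} phi_{k-1,k-j},  j = 1..k-1.
Step k = 1:
  phi_11 = rho(1) = -0.1109.
Step k = 2:
  phi_22 = [rho(2) - phi_11 rho(1)] / [1 - phi_11 rho(1)] = [-0.4881 - (-0.1109)(-0.1109)] / [1 - (-0.1109)(-0.1109)]
         = -0.50039881 / 0.98770119 = -0.50663.
  Update: phi_21 = phi_11 - phi_22 phi_11 = -0.1109 - (-0.50663)(-0.1109) = -0.167085.
Step k = 3:
  phi_33 = [rho(3) - phi_21 rho(2) - phi_22 rho(1)] / [1 - phi_21 rho(1) - phi_22 rho(2)]
    numerator   = 0.4174 - (-0.167085)(-0.4881) - (-0.50663)(-0.1109) = 0.27966045
    denominator = 1 - (-0.167085)(-0.1109) - (-0.50663)(-0.4881) = 0.73418426
  phi_33 = 0.27966045 / 0.73418426 = 0.3809.
Therefore phi_{33} = 0.3809.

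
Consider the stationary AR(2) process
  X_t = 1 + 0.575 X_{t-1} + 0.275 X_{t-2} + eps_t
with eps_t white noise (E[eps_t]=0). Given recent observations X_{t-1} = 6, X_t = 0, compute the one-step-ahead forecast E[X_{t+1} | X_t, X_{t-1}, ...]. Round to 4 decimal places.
E[X_{t+1} \mid \mathcal F_t] = 2.6500

For an AR(p) model X_t = c + sum_i phi_i X_{t-i} + eps_t, the
one-step-ahead conditional mean is
  E[X_{t+1} | X_t, ...] = c + sum_i phi_i X_{t+1-i}.
Substitute known values:
  E[X_{t+1} | ...] = 1 + (0.575) * (0) + (0.275) * (6)
                   = 2.6500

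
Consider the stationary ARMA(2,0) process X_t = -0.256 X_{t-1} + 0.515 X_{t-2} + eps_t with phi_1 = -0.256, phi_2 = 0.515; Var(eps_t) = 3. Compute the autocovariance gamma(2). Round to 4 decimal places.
\gamma(2) = 3.6795

Multiply the model equation by X_{t-k} and take expectations. With theta_0 = psi_0 = 1 and psi_j the MA(infinity) weights, this gives
  gamma(k) - sum_i phi_i gamma(k-i) = c_k,
  c_k = sigma^2 * sum_{j=k..q} theta_j psi_{j-k}   (c_k = 0 for k > q),
using gamma(-m) = gamma(m).
Pure AR (q = 0): c_0 = sigma^2 = 3, c_k = 0 for k >= 1.
Equations for k = 0, 1, 2 (AR order 2, c_2 = 0):
  (E0) gamma(0) = phi_1 gamma(1) + phi_2 gamma(2) + c_0
  (E1) gamma(1) = phi_1 gamma(0) + phi_2 gamma(1) + c_1
  (E2) gamma(2) = phi_1 gamma(1) + phi_2 gamma(0)
From (E1): gamma(1) = A gamma(0) + B with
  A = phi_1 / (1 - phi_2) = -0.256 / 0.485 = -0.527835,   B = c_1 / (1 - phi_2) = 0 / 0.485 = 0.
Insert (E2) into (E0): gamma(0) (1 - phi_2^2) = phi_1 (1 + phi_2) gamma(1) + c_0.
  phi_1 (1 + phi_2) = (-0.256)(1.515) = -0.38784,   1 - phi_2^2 = 0.734775.
Replace gamma(1) by A gamma(0) + B and collect gamma(0):
  gamma(0) [0.734775 - (-0.38784)(-0.527835)] = c_0 = 3
  gamma(0) * 0.530059 = 3
  gamma(0) = 3 / 0.530059 = 5.659742.
  gamma(1) = A gamma(0) = (-0.527835)(5.659742) = -2.98741.
  gamma(2) = phi_1 gamma(1) + phi_2 gamma(0) = (-0.256)(-2.98741) + (0.515)(5.659742) = 3.679544.
Therefore gamma(2) = 3.6795 (to 4 decimal places).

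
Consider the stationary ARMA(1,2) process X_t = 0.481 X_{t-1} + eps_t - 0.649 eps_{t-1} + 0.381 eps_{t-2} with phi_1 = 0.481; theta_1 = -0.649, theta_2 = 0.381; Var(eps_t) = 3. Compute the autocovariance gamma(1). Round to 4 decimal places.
\gamma(1) = -0.4861

Multiply the model equation by X_{t-k} and take expectations. With theta_0 = psi_0 = 1 and psi_j the MA(infinity) weights, this gives
  gamma(k) - sum_i phi_i gamma(k-i) = c_k,
  c_k = sigma^2 * sum_{j=k..q} theta_j psi_{j-k}   (c_k = 0 for k > q),
using gamma(-m) = gamma(m).
psi-weights needed (psi_j = theta_j + sum_i phi_i psi_{j-i}):
  psi_1 = theta_1 + phi_1 = -0.649 + (0.481) = -0.168
  psi_2 = theta_2 + phi_1 psi_1 = 0.381 + (0.481)(-0.168) = 0.300192
Right-hand sides:
  c_0 = sigma^2 (1 + theta_1 psi_1 + theta_2 psi_2) = 3 * (1 + (-0.649)(-0.168) + (0.381)(0.300192)) = 3 * 1.223405 = 3.670215
  c_1 = sigma^2 (theta_1 + theta_2 psi_1) = 3 * (-0.649 + (0.381)(-0.168)) = -2.139024
  c_2 = sigma^2 theta_2 = 3 * (0.381) = 1.143
Equations for k = 0 and k = 1 (AR order 1):
  gamma(0) = phi_1 gamma(1) + c_0
  gamma(1) = phi_1 gamma(0) + c_1
Substituting the second into the first: gamma(0) (1 - phi_1^2) = c_0 + phi_1 c_1, so
  gamma(0) = (c_0 + phi_1 c_1) / (1 - phi_1^2) = (3.670215 + (0.481)(-2.139024)) / (1 - (0.481)^2) = 2.641345 / 0.768639 = 3.436392.
  gamma(1) = phi_1 gamma(0) + c_1 = (0.481)(3.436392) + (-2.139024) = -0.486119.
Therefore gamma(1) = -0.4861 (to 4 decimal places).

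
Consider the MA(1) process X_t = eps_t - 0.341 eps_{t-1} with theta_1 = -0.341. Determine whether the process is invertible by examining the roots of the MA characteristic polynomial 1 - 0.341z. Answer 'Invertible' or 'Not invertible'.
\text{Invertible}

The MA(q) characteristic polynomial is P(z) = 1 - 0.341z.
Invertibility requires all roots to lie outside the unit circle, i.e. |z| > 1 for every root.
This is linear in z: 1 + (-0.341) z = 0  =>  z = -1/(-0.341) = 2.932551,  |z| = 2.932551.
Moduli of all roots: 2.9326.
All moduli strictly greater than 1? Yes.
Verdict: Invertible.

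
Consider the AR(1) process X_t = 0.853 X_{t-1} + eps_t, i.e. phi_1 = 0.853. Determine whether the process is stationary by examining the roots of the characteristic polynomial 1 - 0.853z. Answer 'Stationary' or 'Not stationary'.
\text{Stationary}

The AR(p) characteristic polynomial is P(z) = 1 - 0.853z.
Stationarity requires all roots to lie outside the unit circle, i.e. |z| > 1 for every root.
This is linear in z: 1 + (-0.853) z = 0  =>  z = -1/(-0.853) = 1.172333,  |z| = 1.172333.
Moduli of all roots: 1.1723.
All moduli strictly greater than 1? Yes.
Verdict: Stationary.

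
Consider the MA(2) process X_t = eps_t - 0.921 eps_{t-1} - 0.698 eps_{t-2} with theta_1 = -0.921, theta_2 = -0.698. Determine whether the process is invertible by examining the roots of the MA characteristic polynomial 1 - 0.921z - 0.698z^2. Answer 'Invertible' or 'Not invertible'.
\text{Not invertible}

The MA(q) characteristic polynomial is P(z) = 1 - 0.921z - 0.698z^2.
Invertibility requires all roots to lie outside the unit circle, i.e. |z| > 1 for every root.
Set 1 + (-0.921) z + (-0.698) z^2 = 0, i.e. a z^2 + b z + c = 0 with a = -0.698, b = -0.921, c = 1.
Discriminant D = b^2 - 4ac = (-0.921)^2 - 4*(-0.698)*1 = 0.848241 - (-2.792) = 3.640241.
D >= 0, so the roots are real: z = (-b +/- sqrt(D)) / (2a) = (0.921 +/- 1.907942) / (-1.396).
  z_1 = (0.921 + 1.907942) / (-1.396) = -2.0265,   |z_1| = 2.0265.
  z_2 = (0.921 - 1.907942) / (-1.396) = 0.707,   |z_2| = 0.707.
Moduli of all roots: 2.0265, 0.7070.
All moduli strictly greater than 1? No.
Verdict: Not invertible.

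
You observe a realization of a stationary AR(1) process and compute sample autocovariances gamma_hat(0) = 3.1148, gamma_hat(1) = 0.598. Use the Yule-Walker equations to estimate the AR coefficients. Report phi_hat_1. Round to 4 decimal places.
\hat\phi_{1} = 0.1920

The Yule-Walker equations for an AR(p) process read, in matrix form,
  Gamma_p phi = r_p,   with   (Gamma_p)_{ij} = gamma(|i - j|),
                       (r_p)_i = gamma(i),   i,j = 1..p.
Substitute the sample gammas (Toeplitz matrix and right-hand side of size 1):
  Gamma_p = [[3.1148]]
  r_p     = [0.598]
With p = 1 this is the single equation gamma(0) phi_1 = gamma(1):
  phi_hat_1 = gamma(1) / gamma(0) = 0.598 / 3.1148 = 0.1920.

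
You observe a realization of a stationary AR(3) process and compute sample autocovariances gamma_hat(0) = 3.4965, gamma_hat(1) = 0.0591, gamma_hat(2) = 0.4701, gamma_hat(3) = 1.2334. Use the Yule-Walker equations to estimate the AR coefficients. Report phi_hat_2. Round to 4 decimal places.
\hat\phi_{2} = 0.1290

The Yule-Walker equations for an AR(p) process read, in matrix form,
  Gamma_p phi = r_p,   with   (Gamma_p)_{ij} = gamma(|i - j|),
                       (r_p)_i = gamma(i),   i,j = 1..p.
Substitute the sample gammas (Toeplitz matrix and right-hand side of size 3):
  Gamma_p = [[3.4965, 0.0591, 0.4701], [0.0591, 3.4965, 0.0591], [0.4701, 0.0591, 3.4965]]
  r_p     = [0.0591, 0.4701, 1.2334]
Written out (R1..R3):
  (R1) 3.4965 phi_1 + 0.0591 phi_2 + 0.4701 phi_3 = 0.0591
  (R2) 0.0591 phi_1 + 3.4965 phi_2 + 0.0591 phi_3 = 0.4701
  (R3) 0.4701 phi_1 + 0.0591 phi_2 + 3.4965 phi_3 = 1.2334
Gaussian elimination:
  R2 <- R2 - (0.0591/3.4965) R1 = R2 - (0.016903) R1:  3.495501 phi_2 + 0.051154 phi_3 = 0.469101
  R3 <- R3 - (0.4701/3.4965) R1 = R3 - (0.134449) R1:  0.051154 phi_2 + 3.433296 phi_3 = 1.225454
  R3 <- R3 - (0.051154/3.495501) R2 = R3 - (0.014634) R2:  3.432547 phi_3 = 1.218589
Back-substitution:
  phi_hat_3 = 1.218589 / 3.432547 = 0.35501
  phi_hat_2 = (0.469101 - (0.051154)(0.35501)) / 3.495501 = 0.129006
  phi_hat_1 = (0.0591 - (0.0591)(0.129006) - (0.4701)(0.35501)) / 3.4965 = -0.033009
So phi_hat = [-0.0330, 0.1290, 0.3550].
Therefore phi_hat_2 = 0.1290.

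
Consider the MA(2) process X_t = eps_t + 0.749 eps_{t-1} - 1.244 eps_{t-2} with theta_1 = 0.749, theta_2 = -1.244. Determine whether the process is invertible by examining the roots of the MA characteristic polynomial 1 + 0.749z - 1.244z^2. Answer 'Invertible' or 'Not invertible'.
\text{Not invertible}

The MA(q) characteristic polynomial is P(z) = 1 + 0.749z - 1.244z^2.
Invertibility requires all roots to lie outside the unit circle, i.e. |z| > 1 for every root.
Set 1 + (0.749) z + (-1.244) z^2 = 0, i.e. a z^2 + b z + c = 0 with a = -1.244, b = 0.749, c = 1.
Discriminant D = b^2 - 4ac = (0.749)^2 - 4*(-1.244)*1 = 0.561001 - (-4.976) = 5.537001.
D >= 0, so the roots are real: z = (-b +/- sqrt(D)) / (2a) = (-0.749 +/- 2.353083) / (-2.488).
  z_1 = (-0.749 + 2.353083) / (-2.488) = -0.6447,   |z_1| = 0.6447.
  z_2 = (-0.749 - 2.353083) / (-2.488) = 1.2468,   |z_2| = 1.2468.
Moduli of all roots: 0.6447, 1.2468.
All moduli strictly greater than 1? No.
Verdict: Not invertible.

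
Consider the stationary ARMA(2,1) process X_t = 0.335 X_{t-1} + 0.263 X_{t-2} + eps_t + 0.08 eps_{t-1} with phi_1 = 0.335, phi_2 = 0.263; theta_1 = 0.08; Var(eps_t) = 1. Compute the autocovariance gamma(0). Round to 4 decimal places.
\gamma(0) = 1.4612

Multiply the model equation by X_{t-k} and take expectations. With theta_0 = psi_0 = 1 and psi_j the MA(infinity) weights, this gives
  gamma(k) - sum_i phi_i gamma(k-i) = c_k,
  c_k = sigma^2 * sum_{j=k..q} theta_j psi_{j-k}   (c_k = 0 for k > q),
using gamma(-m) = gamma(m).
psi-weights needed (psi_j = theta_j + sum_i phi_i psi_{j-i}):
  psi_1 = theta_1 + phi_1 = 0.08 + (0.335) = 0.415
Right-hand sides:
  c_0 = sigma^2 (1 + theta_1 psi_1) = 1 * (1 + (0.08)(0.415)) = 1 * 1.0332 = 1.0332
  c_1 = sigma^2 theta_1 = 1 * (0.08) = 0.08
  c_2 = 0
Equations for k = 0, 1, 2 (AR order 2, c_2 = 0):
  (E0) gamma(0) = phi_1 gamma(1) + phi_2 gamma(2) + c_0
  (E1) gamma(1) = phi_1 gamma(0) + phi_2 gamma(1) + c_1
  (E2) gamma(2) = phi_1 gamma(1) + phi_2 gamma(0)
From (E1): gamma(1) = A gamma(0) + B with
  A = phi_1 / (1 - phi_2) = 0.335 / 0.737 = 0.454545,   B = c_1 / (1 - phi_2) = 0.08 / 0.737 = 0.108548.
Insert (E2) into (E0): gamma(0) (1 - phi_2^2) = phi_1 (1 + phi_2) gamma(1) + c_0.
  phi_1 (1 + phi_2) = (0.335)(1.263) = 0.423105,   1 - phi_2^2 = 0.930831.
Replace gamma(1) by A gamma(0) + B and collect gamma(0):
  gamma(0) [0.930831 - (0.423105)(0.454545)] = (0.423105)(0.108548) + 1.0332
  gamma(0) * 0.738511 = 1.079127
  gamma(0) = 1.079127 / 0.738511 = 1.461221.
Therefore gamma(0) = 1.4612 (to 4 decimal places).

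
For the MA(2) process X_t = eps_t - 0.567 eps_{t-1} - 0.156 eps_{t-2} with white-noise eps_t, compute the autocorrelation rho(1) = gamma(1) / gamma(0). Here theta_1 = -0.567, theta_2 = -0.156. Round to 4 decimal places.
\rho(1) = -0.3556

For an MA(q) process with theta_0 = 1, the autocovariance is
  gamma(k) = sigma^2 * sum_{i=0..q-k} theta_i * theta_{i+k},
and rho(k) = gamma(k) / gamma(0). Sigma^2 cancels.
  numerator   = (1)*(-0.567) + (-0.567)*(-0.156) = -0.478548.
  denominator = (1)^2 + (-0.567)^2 + (-0.156)^2 = 1.345825.
  rho(1) = -0.478548 / 1.345825 = -0.3556.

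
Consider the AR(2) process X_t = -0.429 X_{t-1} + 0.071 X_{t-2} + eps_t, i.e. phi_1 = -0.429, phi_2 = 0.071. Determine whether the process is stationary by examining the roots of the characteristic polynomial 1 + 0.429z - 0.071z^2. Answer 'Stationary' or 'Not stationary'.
\text{Stationary}

The AR(p) characteristic polynomial is P(z) = 1 + 0.429z - 0.071z^2.
Stationarity requires all roots to lie outside the unit circle, i.e. |z| > 1 for every root.
Set 1 + (0.429) z + (-0.071) z^2 = 0, i.e. a z^2 + b z + c = 0 with a = -0.071, b = 0.429, c = 1.
Discriminant D = b^2 - 4ac = (0.429)^2 - 4*(-0.071)*1 = 0.184041 - (-0.284) = 0.468041.
D >= 0, so the roots are real: z = (-b +/- sqrt(D)) / (2a) = (-0.429 +/- 0.684135) / (-0.142).
  z_1 = (-0.429 + 0.684135) / (-0.142) = -1.7967,   |z_1| = 1.7967.
  z_2 = (-0.429 - 0.684135) / (-0.142) = 7.839,   |z_2| = 7.839.
Moduli of all roots: 1.7967, 7.8390.
All moduli strictly greater than 1? Yes.
Verdict: Stationary.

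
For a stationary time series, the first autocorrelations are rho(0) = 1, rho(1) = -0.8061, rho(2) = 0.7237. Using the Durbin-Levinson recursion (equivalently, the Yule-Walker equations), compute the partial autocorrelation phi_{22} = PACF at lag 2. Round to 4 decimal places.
\phi_{22} = 0.2110

The PACF at lag k is phi_{kk}, the last component of the solution
to the Yule-Walker system G_k phi = r_k where
  (G_k)_{ij} = rho(|i - j|), (r_k)_i = rho(i), i,j = 1..k.
Equivalently, Durbin-Levinson gives phi_{kk} iteratively:
  phi_{11} = rho(1)
  phi_{kk} = [rho(k) - sum_{j=1..k-1} phi_{k-1,j} rho(k-j)]
            / [1 - sum_{j=1..k-1} phi_{k-1,j} rho(j)],
  phi_{k,j} = phi_{k-1,j} - phi_{kk} phi_{k-1,k-j},  j = 1..k-1.
Step k = 1:
  phi_11 = rho(1) = -0.8061.
Step k = 2:
  phi_22 = [rho(2) - phi_11 rho(1)] / [1 - phi_11 rho(1)] = [0.7237 - (-0.8061)(-0.8061)] / [1 - (-0.8061)(-0.8061)]
         = 0.07390279 / 0.35020279 = 0.211.
Therefore phi_{22} = 0.2110.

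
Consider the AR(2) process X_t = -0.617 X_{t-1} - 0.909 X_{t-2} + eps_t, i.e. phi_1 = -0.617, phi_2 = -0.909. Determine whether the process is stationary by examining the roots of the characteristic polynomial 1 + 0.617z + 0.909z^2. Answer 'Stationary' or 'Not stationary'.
\text{Stationary}

The AR(p) characteristic polynomial is P(z) = 1 + 0.617z + 0.909z^2.
Stationarity requires all roots to lie outside the unit circle, i.e. |z| > 1 for every root.
Set 1 + (0.617) z + (0.909) z^2 = 0, i.e. a z^2 + b z + c = 0 with a = 0.909, b = 0.617, c = 1.
Discriminant D = b^2 - 4ac = (0.617)^2 - 4*(0.909)*1 = 0.380689 - (3.636) = -3.255311.
D < 0, so the roots are the complex-conjugate pair z = (-b +/- i sqrt(-D)) / (2a) = -0.3394 +/- 0.9924i.
For a conjugate pair |z|^2 = z * conj(z) = (product of roots) = c/a = 1/(0.909) = 1.10011, so |z| = sqrt(1.10011) = 1.0489 for both roots.
Moduli of all roots: 1.0489, 1.0489.
All moduli strictly greater than 1? Yes.
Verdict: Stationary.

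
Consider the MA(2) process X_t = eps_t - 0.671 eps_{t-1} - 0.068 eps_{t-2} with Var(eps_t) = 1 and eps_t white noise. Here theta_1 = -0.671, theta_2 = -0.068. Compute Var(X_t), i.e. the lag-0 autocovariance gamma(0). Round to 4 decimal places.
\gamma(0) = 1.4549

For an MA(q) process X_t = eps_t + sum_i theta_i eps_{t-i} with
Var(eps_t) = sigma^2, the variance is
  gamma(0) = sigma^2 * (1 + sum_i theta_i^2).
  sum_i theta_i^2 = (-0.671)^2 + (-0.068)^2 = 0.450241 + 0.004624 = 0.454865.
  gamma(0) = 1 * (1 + 0.454865) = 1 * 1.454865 = 1.454865, which rounds to 1.4549.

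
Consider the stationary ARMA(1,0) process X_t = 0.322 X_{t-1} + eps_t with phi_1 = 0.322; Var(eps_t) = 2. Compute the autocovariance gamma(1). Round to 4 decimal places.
\gamma(1) = 0.7185

Multiply the model equation by X_{t-k} and take expectations. With theta_0 = psi_0 = 1 and psi_j the MA(infinity) weights, this gives
  gamma(k) - sum_i phi_i gamma(k-i) = c_k,
  c_k = sigma^2 * sum_{j=k..q} theta_j psi_{j-k}   (c_k = 0 for k > q),
using gamma(-m) = gamma(m).
Pure AR (q = 0): c_0 = sigma^2 = 2, c_k = 0 for k >= 1.
Equations for k = 0 and k = 1 (AR order 1):
  gamma(0) = phi_1 gamma(1) + c_0
  gamma(1) = phi_1 gamma(0) + c_1
Substituting the second into the first: gamma(0) (1 - phi_1^2) = c_0 + phi_1 c_1, so
  gamma(0) = c_0 / (1 - phi_1^2) = 2 / (1 - (0.322)^2) = 2 / 0.896316 = 2.231356.
  gamma(1) = phi_1 gamma(0) = (0.322)(2.231356) = 0.718497.
Therefore gamma(1) = 0.7185 (to 4 decimal places).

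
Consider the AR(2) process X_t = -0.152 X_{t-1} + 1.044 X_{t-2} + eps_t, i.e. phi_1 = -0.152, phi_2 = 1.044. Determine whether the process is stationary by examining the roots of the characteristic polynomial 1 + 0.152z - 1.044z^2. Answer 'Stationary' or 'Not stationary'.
\text{Not stationary}

The AR(p) characteristic polynomial is P(z) = 1 + 0.152z - 1.044z^2.
Stationarity requires all roots to lie outside the unit circle, i.e. |z| > 1 for every root.
Set 1 + (0.152) z + (-1.044) z^2 = 0, i.e. a z^2 + b z + c = 0 with a = -1.044, b = 0.152, c = 1.
Discriminant D = b^2 - 4ac = (0.152)^2 - 4*(-1.044)*1 = 0.023104 - (-4.176) = 4.199104.
D >= 0, so the roots are real: z = (-b +/- sqrt(D)) / (2a) = (-0.152 +/- 2.049172) / (-2.088).
  z_1 = (-0.152 + 2.049172) / (-2.088) = -0.9086,   |z_1| = 0.9086.
  z_2 = (-0.152 - 2.049172) / (-2.088) = 1.0542,   |z_2| = 1.0542.
Moduli of all roots: 0.9086, 1.0542.
All moduli strictly greater than 1? No.
Verdict: Not stationary.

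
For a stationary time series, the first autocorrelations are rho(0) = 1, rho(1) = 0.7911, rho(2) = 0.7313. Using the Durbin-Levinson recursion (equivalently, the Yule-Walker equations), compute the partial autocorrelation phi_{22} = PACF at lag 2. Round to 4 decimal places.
\phi_{22} = 0.2819

The PACF at lag k is phi_{kk}, the last component of the solution
to the Yule-Walker system G_k phi = r_k where
  (G_k)_{ij} = rho(|i - j|), (r_k)_i = rho(i), i,j = 1..k.
Equivalently, Durbin-Levinson gives phi_{kk} iteratively:
  phi_{11} = rho(1)
  phi_{kk} = [rho(k) - sum_{j=1..k-1} phi_{k-1,j} rho(k-j)]
            / [1 - sum_{j=1..k-1} phi_{k-1,j} rho(j)],
  phi_{k,j} = phi_{k-1,j} - phi_{kk} phi_{k-1,k-j},  j = 1..k-1.
Step k = 1:
  phi_11 = rho(1) = 0.7911.
Step k = 2:
  phi_22 = [rho(2) - phi_11 rho(1)] / [1 - phi_11 rho(1)] = [0.7313 - (0.7911)(0.7911)] / [1 - (0.7911)(0.7911)]
         = 0.10546079 / 0.37416079 = 0.2819.
Therefore phi_{22} = 0.2819.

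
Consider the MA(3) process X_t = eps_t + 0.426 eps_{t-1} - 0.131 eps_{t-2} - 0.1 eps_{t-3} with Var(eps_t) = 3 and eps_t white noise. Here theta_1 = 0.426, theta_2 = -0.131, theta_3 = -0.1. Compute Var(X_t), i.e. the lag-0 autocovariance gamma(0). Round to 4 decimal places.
\gamma(0) = 3.6259

For an MA(q) process X_t = eps_t + sum_i theta_i eps_{t-i} with
Var(eps_t) = sigma^2, the variance is
  gamma(0) = sigma^2 * (1 + sum_i theta_i^2).
  sum_i theta_i^2 = (0.426)^2 + (-0.131)^2 + (-0.1)^2 = 0.181476 + 0.017161 + 0.01 = 0.208637.
  gamma(0) = 3 * (1 + 0.208637) = 3 * 1.208637 = 3.625911, which rounds to 3.6259.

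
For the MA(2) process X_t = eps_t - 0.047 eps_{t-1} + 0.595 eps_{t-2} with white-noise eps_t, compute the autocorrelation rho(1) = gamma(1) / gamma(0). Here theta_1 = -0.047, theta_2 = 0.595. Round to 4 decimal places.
\rho(1) = -0.0553

For an MA(q) process with theta_0 = 1, the autocovariance is
  gamma(k) = sigma^2 * sum_{i=0..q-k} theta_i * theta_{i+k},
and rho(k) = gamma(k) / gamma(0). Sigma^2 cancels.
  numerator   = (1)*(-0.047) + (-0.047)*(0.595) = -0.074965.
  denominator = (1)^2 + (-0.047)^2 + (0.595)^2 = 1.356234.
  rho(1) = -0.074965 / 1.356234 = -0.0553.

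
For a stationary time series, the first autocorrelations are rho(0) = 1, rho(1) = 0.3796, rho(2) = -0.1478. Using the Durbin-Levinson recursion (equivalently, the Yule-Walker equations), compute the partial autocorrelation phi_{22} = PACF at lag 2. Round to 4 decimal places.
\phi_{22} = -0.3410

The PACF at lag k is phi_{kk}, the last component of the solution
to the Yule-Walker system G_k phi = r_k where
  (G_k)_{ij} = rho(|i - j|), (r_k)_i = rho(i), i,j = 1..k.
Equivalently, Durbin-Levinson gives phi_{kk} iteratively:
  phi_{11} = rho(1)
  phi_{kk} = [rho(k) - sum_{j=1..k-1} phi_{k-1,j} rho(k-j)]
            / [1 - sum_{j=1..k-1} phi_{k-1,j} rho(j)],
  phi_{k,j} = phi_{k-1,j} - phi_{kk} phi_{k-1,k-j},  j = 1..k-1.
Step k = 1:
  phi_11 = rho(1) = 0.3796.
Step k = 2:
  phi_22 = [rho(2) - phi_11 rho(1)] / [1 - phi_11 rho(1)] = [-0.1478 - (0.3796)(0.3796)] / [1 - (0.3796)(0.3796)]
         = -0.29189616 / 0.85590384 = -0.341.
Therefore phi_{22} = -0.3410.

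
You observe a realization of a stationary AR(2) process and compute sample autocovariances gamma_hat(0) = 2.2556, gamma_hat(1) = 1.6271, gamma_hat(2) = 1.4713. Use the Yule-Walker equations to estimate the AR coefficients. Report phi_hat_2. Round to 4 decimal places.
\hat\phi_{2} = 0.2751

The Yule-Walker equations for an AR(p) process read, in matrix form,
  Gamma_p phi = r_p,   with   (Gamma_p)_{ij} = gamma(|i - j|),
                       (r_p)_i = gamma(i),   i,j = 1..p.
Substitute the sample gammas (Toeplitz matrix and right-hand side of size 2):
  Gamma_p = [[2.2556, 1.6271], [1.6271, 2.2556]]
  r_p     = [1.6271, 1.4713]
Written out:
  2.2556 phi_1 + 1.6271 phi_2 = 1.6271
  1.6271 phi_1 + 2.2556 phi_2 = 1.4713
Solve by Cramer's rule:
  det = gamma(0)^2 - gamma(1)^2 = (2.2556)^2 - (1.6271)^2 = 5.08773136 - 2.64745441 = 2.44027695
  phi_hat_1 = [gamma(1) gamma(0) - gamma(1) gamma(2)] / det = [(1.6271)(2.2556) - (1.6271)(1.4713)] / 2.44027695 = 1.27613453 / 2.44027695 = 0.5229
  phi_hat_2 = [gamma(0) gamma(2) - gamma(1)^2] / det = [(2.2556)(1.4713) - (1.6271)^2] / 2.44027695 = 0.67120987 / 2.44027695 = 0.2751
So phi_hat = [0.5229, 0.2751].
Therefore phi_hat_2 = 0.2751.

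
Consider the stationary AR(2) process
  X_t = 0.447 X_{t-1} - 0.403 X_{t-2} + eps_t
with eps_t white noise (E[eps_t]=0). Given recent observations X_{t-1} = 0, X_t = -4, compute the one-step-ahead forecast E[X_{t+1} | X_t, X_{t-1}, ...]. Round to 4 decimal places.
E[X_{t+1} \mid \mathcal F_t] = -1.7880

For an AR(p) model X_t = c + sum_i phi_i X_{t-i} + eps_t, the
one-step-ahead conditional mean is
  E[X_{t+1} | X_t, ...] = c + sum_i phi_i X_{t+1-i}.
Substitute known values:
  E[X_{t+1} | ...] = (0.447) * (-4) + (-0.403) * (0)
                   = -1.7880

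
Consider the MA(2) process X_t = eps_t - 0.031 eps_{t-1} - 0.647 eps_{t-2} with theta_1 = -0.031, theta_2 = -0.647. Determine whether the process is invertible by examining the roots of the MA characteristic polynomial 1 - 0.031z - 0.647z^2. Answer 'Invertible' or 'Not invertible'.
\text{Invertible}

The MA(q) characteristic polynomial is P(z) = 1 - 0.031z - 0.647z^2.
Invertibility requires all roots to lie outside the unit circle, i.e. |z| > 1 for every root.
Set 1 + (-0.031) z + (-0.647) z^2 = 0, i.e. a z^2 + b z + c = 0 with a = -0.647, b = -0.031, c = 1.
Discriminant D = b^2 - 4ac = (-0.031)^2 - 4*(-0.647)*1 = 0.000961 - (-2.588) = 2.588961.
D >= 0, so the roots are real: z = (-b +/- sqrt(D)) / (2a) = (0.031 +/- 1.609025) / (-1.294).
  z_1 = (0.031 + 1.609025) / (-1.294) = -1.2674,   |z_1| = 1.2674.
  z_2 = (0.031 - 1.609025) / (-1.294) = 1.2195,   |z_2| = 1.2195.
Moduli of all roots: 1.2674, 1.2195.
All moduli strictly greater than 1? Yes.
Verdict: Invertible.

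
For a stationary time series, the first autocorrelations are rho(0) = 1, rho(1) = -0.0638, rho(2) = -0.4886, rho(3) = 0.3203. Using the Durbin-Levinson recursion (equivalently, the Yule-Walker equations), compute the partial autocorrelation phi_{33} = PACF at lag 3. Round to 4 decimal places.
\phi_{33} = 0.3219

The PACF at lag k is phi_{kk}, the last component of the solution
to the Yule-Walker system G_k phi = r_k where
  (G_k)_{ij} = rho(|i - j|), (r_k)_i = rho(i), i,j = 1..k.
Equivalently, Durbin-Levinson gives phi_{kk} iteratively:
  phi_{11} = rho(1)
  phi_{kk} = [rho(k) - sum_{j=1..k-1} phi_{k-1,j} rho(k-j)]
            / [1 - sum_{j=1..k-1} phi_{k-1,j} rho(j)],
  phi_{k,j} = phi_{k-1,j} - phi_{kk} phi_{k-1,k-j},  j = 1..k-1.
Step k = 1:
  phi_11 = rho(1) = -0.0638.
Step k = 2:
  phi_22 = [rho(2) - phi_11 rho(1)] / [1 - phi_11 rho(1)] = [-0.4886 - (-0.0638)(-0.0638)] / [1 - (-0.0638)(-0.0638)]
         = -0.49267044 / 0.99592956 = -0.494684.
  Update: phi_21 = phi_11 - phi_22 phi_11 = -0.0638 - (-0.494684)(-0.0638) = -0.095361.
Step k = 3:
  phi_33 = [rho(3) - phi_21 rho(2) - phi_22 rho(1)] / [1 - phi_21 rho(1) - phi_22 rho(2)]
    numerator   = 0.3203 - (-0.095361)(-0.4886) - (-0.494684)(-0.0638) = 0.24214585
    denominator = 1 - (-0.095361)(-0.0638) - (-0.494684)(-0.4886) = 0.75221337
  phi_33 = 0.24214585 / 0.75221337 = 0.3219.
Therefore phi_{33} = 0.3219.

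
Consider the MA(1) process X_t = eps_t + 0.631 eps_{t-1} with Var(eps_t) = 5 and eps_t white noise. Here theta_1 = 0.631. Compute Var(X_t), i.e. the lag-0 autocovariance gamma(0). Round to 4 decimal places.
\gamma(0) = 6.9908

For an MA(q) process X_t = eps_t + sum_i theta_i eps_{t-i} with
Var(eps_t) = sigma^2, the variance is
  gamma(0) = sigma^2 * (1 + sum_i theta_i^2).
  sum_i theta_i^2 = (0.631)^2 = 0.398161.
  gamma(0) = 5 * (1 + 0.398161) = 5 * 1.398161 = 6.990805, which rounds to 6.9908.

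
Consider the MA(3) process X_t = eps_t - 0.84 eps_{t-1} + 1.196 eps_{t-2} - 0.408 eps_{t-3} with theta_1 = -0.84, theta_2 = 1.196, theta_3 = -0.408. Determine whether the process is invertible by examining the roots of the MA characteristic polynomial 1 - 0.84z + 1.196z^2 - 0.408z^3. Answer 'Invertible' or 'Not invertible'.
\text{Not invertible}

The MA(q) characteristic polynomial is P(z) = 1 - 0.84z + 1.196z^2 - 0.408z^3.
Invertibility requires all roots to lie outside the unit circle, i.e. |z| > 1 for every root.
Degree 3: look for a simple real root z0 first, then factor out (1 - z/z0) and solve the remaining quadratic.
Testing z0 = 2.5: P(2.5) = 1 + (-0.84)(2.5) + (1.196)(2.5)^2 + (-0.408)(2.5)^3
  = 1 + (-2.1) + (7.475) + (-6.375) = 0.  So z_0 = 2.5 is a root, |z_0| = 2.5.
Divide out the factor (1 - 0.4 z) = (1 - z/z0) (since 1/z0 = 0.4):
  P(z) = (1 - 0.4 z)(1 + (-0.44) z + (1.02) z^2)
  [check: z-coef -0.44 - (0.4) = -0.84; z^2-coef 1.02 - (0.4)(-0.44) = 1.196; z^3-coef -(0.4)(1.02) = -0.408.]
Remaining roots from the quadratic factor 1 + (-0.44) z + (1.02) z^2:
  Set 1 + (-0.44) z + (1.02) z^2 = 0, i.e. a z^2 + b z + c = 0 with a = 1.02, b = -0.44, c = 1.
  Discriminant D = b^2 - 4ac = (-0.44)^2 - 4*(1.02)*1 = 0.1936 - (4.08) = -3.8864.
  D < 0, so the roots are the complex-conjugate pair z = (-b +/- i sqrt(-D)) / (2a) = 0.2157 +/- 0.9664i.
  For a conjugate pair |z|^2 = z * conj(z) = (product of roots) = c/a = 1/(1.02) = 0.980392, so |z| = sqrt(0.980392) = 0.9901 for both roots.
Moduli of all roots: 2.5000, 0.9901, 0.9901.
All moduli strictly greater than 1? No.
Verdict: Not invertible.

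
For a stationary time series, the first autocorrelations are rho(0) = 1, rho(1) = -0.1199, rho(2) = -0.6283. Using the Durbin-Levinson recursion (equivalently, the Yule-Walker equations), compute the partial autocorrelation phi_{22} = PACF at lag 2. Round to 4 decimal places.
\phi_{22} = -0.6520

The PACF at lag k is phi_{kk}, the last component of the solution
to the Yule-Walker system G_k phi = r_k where
  (G_k)_{ij} = rho(|i - j|), (r_k)_i = rho(i), i,j = 1..k.
Equivalently, Durbin-Levinson gives phi_{kk} iteratively:
  phi_{11} = rho(1)
  phi_{kk} = [rho(k) - sum_{j=1..k-1} phi_{k-1,j} rho(k-j)]
            / [1 - sum_{j=1..k-1} phi_{k-1,j} rho(j)],
  phi_{k,j} = phi_{k-1,j} - phi_{kk} phi_{k-1,k-j},  j = 1..k-1.
Step k = 1:
  phi_11 = rho(1) = -0.1199.
Step k = 2:
  phi_22 = [rho(2) - phi_11 rho(1)] / [1 - phi_11 rho(1)] = [-0.6283 - (-0.1199)(-0.1199)] / [1 - (-0.1199)(-0.1199)]
         = -0.64267601 / 0.98562399 = -0.652.
Therefore phi_{22} = -0.6520.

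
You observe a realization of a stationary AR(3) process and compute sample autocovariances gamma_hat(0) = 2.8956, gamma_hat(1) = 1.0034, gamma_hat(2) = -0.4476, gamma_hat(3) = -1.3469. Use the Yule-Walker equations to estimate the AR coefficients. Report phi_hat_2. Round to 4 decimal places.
\hat\phi_{2} = -0.1480

The Yule-Walker equations for an AR(p) process read, in matrix form,
  Gamma_p phi = r_p,   with   (Gamma_p)_{ij} = gamma(|i - j|),
                       (r_p)_i = gamma(i),   i,j = 1..p.
Substitute the sample gammas (Toeplitz matrix and right-hand side of size 3):
  Gamma_p = [[2.8956, 1.0034, -0.4476], [1.0034, 2.8956, 1.0034], [-0.4476, 1.0034, 2.8956]]
  r_p     = [1.0034, -0.4476, -1.3469]
Written out (R1..R3):
  (R1) 2.8956 phi_1 + 1.0034 phi_2 - 0.4476 phi_3 = 1.0034
  (R2) 1.0034 phi_1 + 2.8956 phi_2 + 1.0034 phi_3 = -0.4476
  (R3) -0.4476 phi_1 + 1.0034 phi_2 + 2.8956 phi_3 = -1.3469
Gaussian elimination:
  R2 <- R2 - (1.0034/2.8956) R1 = R2 - (0.346526) R1:  2.547896 phi_2 + 1.158505 phi_3 = -0.795304
  R3 <- R3 - (-0.4476/2.8956) R1 = R3 - (-0.154579) R1:  1.158505 phi_2 + 2.82641 phi_3 = -1.191795
  R3 <- R3 - (1.158505/2.547896) R2 = R3 - (0.454691) R2:  2.299649 phi_3 = -0.830178
Back-substitution:
  phi_hat_3 = -0.830178 / 2.299649 = -0.361002
  phi_hat_2 = (-0.795304 - (1.158505)(-0.361002)) / 2.547896 = -0.147997
  phi_hat_1 = (1.0034 - (1.0034)(-0.147997) - (-0.4476)(-0.361002)) / 2.8956 = 0.342007
So phi_hat = [0.3420, -0.1480, -0.3610].
Therefore phi_hat_2 = -0.1480.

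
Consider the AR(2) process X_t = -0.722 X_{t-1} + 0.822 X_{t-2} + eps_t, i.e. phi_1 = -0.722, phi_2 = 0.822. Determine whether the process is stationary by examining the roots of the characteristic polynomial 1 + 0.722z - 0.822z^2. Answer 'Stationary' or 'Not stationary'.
\text{Not stationary}

The AR(p) characteristic polynomial is P(z) = 1 + 0.722z - 0.822z^2.
Stationarity requires all roots to lie outside the unit circle, i.e. |z| > 1 for every root.
Set 1 + (0.722) z + (-0.822) z^2 = 0, i.e. a z^2 + b z + c = 0 with a = -0.822, b = 0.722, c = 1.
Discriminant D = b^2 - 4ac = (0.722)^2 - 4*(-0.822)*1 = 0.521284 - (-3.288) = 3.809284.
D >= 0, so the roots are real: z = (-b +/- sqrt(D)) / (2a) = (-0.722 +/- 1.951739) / (-1.644).
  z_1 = (-0.722 + 1.951739) / (-1.644) = -0.748,   |z_1| = 0.748.
  z_2 = (-0.722 - 1.951739) / (-1.644) = 1.6264,   |z_2| = 1.6264.
Moduli of all roots: 0.7480, 1.6264.
All moduli strictly greater than 1? No.
Verdict: Not stationary.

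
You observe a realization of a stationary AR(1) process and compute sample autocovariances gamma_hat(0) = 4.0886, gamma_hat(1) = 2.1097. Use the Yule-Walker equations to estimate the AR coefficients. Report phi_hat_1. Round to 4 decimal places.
\hat\phi_{1} = 0.5160

The Yule-Walker equations for an AR(p) process read, in matrix form,
  Gamma_p phi = r_p,   with   (Gamma_p)_{ij} = gamma(|i - j|),
                       (r_p)_i = gamma(i),   i,j = 1..p.
Substitute the sample gammas (Toeplitz matrix and right-hand side of size 1):
  Gamma_p = [[4.0886]]
  r_p     = [2.1097]
With p = 1 this is the single equation gamma(0) phi_1 = gamma(1):
  phi_hat_1 = gamma(1) / gamma(0) = 2.1097 / 4.0886 = 0.5160.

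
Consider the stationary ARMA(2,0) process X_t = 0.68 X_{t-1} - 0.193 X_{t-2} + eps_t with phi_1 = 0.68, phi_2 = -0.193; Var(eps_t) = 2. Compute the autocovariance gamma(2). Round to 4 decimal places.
\gamma(2) = 0.5988

Multiply the model equation by X_{t-k} and take expectations. With theta_0 = psi_0 = 1 and psi_j the MA(infinity) weights, this gives
  gamma(k) - sum_i phi_i gamma(k-i) = c_k,
  c_k = sigma^2 * sum_{j=k..q} theta_j psi_{j-k}   (c_k = 0 for k > q),
using gamma(-m) = gamma(m).
Pure AR (q = 0): c_0 = sigma^2 = 2, c_k = 0 for k >= 1.
Equations for k = 0, 1, 2 (AR order 2, c_2 = 0):
  (E0) gamma(0) = phi_1 gamma(1) + phi_2 gamma(2) + c_0
  (E1) gamma(1) = phi_1 gamma(0) + phi_2 gamma(1) + c_1
  (E2) gamma(2) = phi_1 gamma(1) + phi_2 gamma(0)
From (E1): gamma(1) = A gamma(0) + B with
  A = phi_1 / (1 - phi_2) = 0.68 / 1.193 = 0.569992,   B = c_1 / (1 - phi_2) = 0 / 1.193 = 0.
Insert (E2) into (E0): gamma(0) (1 - phi_2^2) = phi_1 (1 + phi_2) gamma(1) + c_0.
  phi_1 (1 + phi_2) = (0.68)(0.807) = 0.54876,   1 - phi_2^2 = 0.962751.
Replace gamma(1) by A gamma(0) + B and collect gamma(0):
  gamma(0) [0.962751 - (0.54876)(0.569992)] = c_0 = 2
  gamma(0) * 0.649962 = 2
  gamma(0) = 2 / 0.649962 = 3.077101.
  gamma(1) = A gamma(0) = (0.569992)(3.077101) = 1.753922.
  gamma(2) = phi_1 gamma(1) + phi_2 gamma(0) = (0.68)(1.753922) + (-0.193)(3.077101) = 0.598786.
Therefore gamma(2) = 0.5988 (to 4 decimal places).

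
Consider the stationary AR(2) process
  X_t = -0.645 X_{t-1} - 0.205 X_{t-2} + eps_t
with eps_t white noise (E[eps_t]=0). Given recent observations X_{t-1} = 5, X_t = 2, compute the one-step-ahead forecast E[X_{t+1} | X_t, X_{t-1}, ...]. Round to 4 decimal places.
E[X_{t+1} \mid \mathcal F_t] = -2.3150

For an AR(p) model X_t = c + sum_i phi_i X_{t-i} + eps_t, the
one-step-ahead conditional mean is
  E[X_{t+1} | X_t, ...] = c + sum_i phi_i X_{t+1-i}.
Substitute known values:
  E[X_{t+1} | ...] = (-0.645) * (2) + (-0.205) * (5)
                   = -2.3150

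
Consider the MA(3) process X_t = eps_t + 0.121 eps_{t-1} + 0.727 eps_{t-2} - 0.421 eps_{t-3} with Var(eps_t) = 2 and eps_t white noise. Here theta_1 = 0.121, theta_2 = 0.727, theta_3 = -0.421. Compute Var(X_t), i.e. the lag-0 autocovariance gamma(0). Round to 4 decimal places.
\gamma(0) = 3.4408

For an MA(q) process X_t = eps_t + sum_i theta_i eps_{t-i} with
Var(eps_t) = sigma^2, the variance is
  gamma(0) = sigma^2 * (1 + sum_i theta_i^2).
  sum_i theta_i^2 = (0.121)^2 + (0.727)^2 + (-0.421)^2 = 0.014641 + 0.528529 + 0.177241 = 0.720411.
  gamma(0) = 2 * (1 + 0.720411) = 2 * 1.720411 = 3.440822, which rounds to 3.4408.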